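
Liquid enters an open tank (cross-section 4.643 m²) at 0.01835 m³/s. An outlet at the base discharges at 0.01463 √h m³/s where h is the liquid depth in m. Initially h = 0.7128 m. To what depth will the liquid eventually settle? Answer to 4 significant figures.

1.573 m

A dh/dt = Q_in − 0.01463 √h. Steady state requires inflow = outflow:
Q_in = 0.01463 √h_ss ⇒ √h_ss = 0.01835/0.01463 = 1.25427.
h_ss = 1.25427² = 1.57320 m. (Since h₀ = 0.7128 m < h_ss, the level will rise toward this value.)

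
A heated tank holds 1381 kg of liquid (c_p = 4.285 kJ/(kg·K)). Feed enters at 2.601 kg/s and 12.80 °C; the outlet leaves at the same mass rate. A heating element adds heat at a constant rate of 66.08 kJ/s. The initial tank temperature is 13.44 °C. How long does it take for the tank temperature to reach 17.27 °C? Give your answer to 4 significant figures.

M c_p dT/dt = ṁ c_p (T_in − T) + Q̇.
τ = M/ṁ = 530.950 s; T_ss = T_in + Q̇/(ṁ c_p) = 18.7290 °C.
T(t) = T_ss + (T₀ − T_ss) e^(−t/τ). Set T = 17.27:
e^(−t/τ) = (17.27 − 18.7290)/(13.44 − 18.7290) = 0.275851
t = −530.950 · ln(0.275851) = 683.808 s.

683.8 s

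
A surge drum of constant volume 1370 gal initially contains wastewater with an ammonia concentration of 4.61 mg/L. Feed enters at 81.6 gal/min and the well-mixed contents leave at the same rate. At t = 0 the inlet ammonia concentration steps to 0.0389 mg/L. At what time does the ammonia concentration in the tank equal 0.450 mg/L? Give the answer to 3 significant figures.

40.4 min

Accumulation = in − out for the solute gives V dC/dt = Q(C_in − C), so τ = V/Q = 16.789 min.
C(t) = C_in + (C₀ − C_in) e^(−t/τ). Set C = 0.450 and solve for t:
e^(−t/τ) = (C − C_in)/(C₀ − C_in) = (0.450 − 0.0389)/(4.61 − 0.0389) = 0.089935
t = −τ ln(…) = 16.789 × 2.4087 = 40.440 min.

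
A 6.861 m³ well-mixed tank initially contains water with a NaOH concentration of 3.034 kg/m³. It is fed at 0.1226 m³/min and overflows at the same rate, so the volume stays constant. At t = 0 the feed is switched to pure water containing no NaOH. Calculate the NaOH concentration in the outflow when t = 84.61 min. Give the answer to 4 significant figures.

Transient balance on the dissolved component: V dC/dt = Q(C_in − C).
So dC/dt = (C_in − C)/τ with τ = V/Q = 6.861/0.1226 = 55.9625 min.
Solution: C(t) = C_in + (C₀ − C_in) e^(−t/τ).
C(84.61) = 0 + (3.034 − 0)·e^(−84.61/55.9625) = 0 + (3.03400)·0.220489 = 0.668965 kg/m³.

0.6690 kg/m³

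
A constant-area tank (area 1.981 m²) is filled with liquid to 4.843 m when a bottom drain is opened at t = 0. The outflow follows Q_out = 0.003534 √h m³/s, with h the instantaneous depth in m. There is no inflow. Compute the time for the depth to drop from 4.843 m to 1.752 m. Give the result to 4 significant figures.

A dh/dt = −Q_out = −0.003534 √h.
This is separable: 2 d(√h)/dt = −0.003534/A, so √h = √h₀ − (0.003534/(2A)) t.
t = 2A(√h₀ − √h)/0.003534 = 2·1.981·(√4.843 − √1.752)/0.003534
  = 3.96200 × (2.20068 − 1.32363) / 0.003534 = 983.269 s.

983.3 s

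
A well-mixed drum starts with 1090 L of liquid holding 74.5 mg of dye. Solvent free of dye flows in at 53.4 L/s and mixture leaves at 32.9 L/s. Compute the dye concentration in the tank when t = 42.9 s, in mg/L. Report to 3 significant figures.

0.0146 mg/L

Total volume: dV/dt = Q_in − Q_out = 20.500 L/s, so V(t) = 1090 + 20.500 t and V(42.9) = 1969.4 L.
Species balance (pure solvent in): dm/dt = −Q_out · m/V(t).
Separate: dm/m = −Q_out dt/V(t) ⇒ ln(m/m₀) = −(Q_out/(Q_in−Q_out)) ln(V/V₀).
m = m₀ (V₀/V)^(Q_out/(Q_in−Q_out)) = 74.5 × (1090/1969.4)^(1.6049) = 28.829 mg.
C = m/V = 28.829/1969.4 = 0.014638 mg/L.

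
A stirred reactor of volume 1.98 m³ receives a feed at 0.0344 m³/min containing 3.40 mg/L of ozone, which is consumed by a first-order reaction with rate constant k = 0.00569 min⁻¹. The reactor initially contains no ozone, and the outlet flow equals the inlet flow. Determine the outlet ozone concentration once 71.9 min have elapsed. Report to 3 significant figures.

Accumulation = in − out − consumed: V dC/dt = Q C_in − Q C − k V C.
dC/dt = (Q/V) C_in − (Q/V + k) C; effective rate a = Q/V + k = 0.017374 + 0.00569 = 0.023064 min⁻¹.
C_ss = Q C_in/(Q + kV) = 2.5612 mg/L; C(t) = C_ss + (C₀ − C_ss) e^(−a t).
C(71.9) = 2.5612 + (-2.5612)·e^(−0.023064·71.9) = 2.5612 + (-2.5612)·0.19047 = 2.0734 mg/L.

2.07 mg/L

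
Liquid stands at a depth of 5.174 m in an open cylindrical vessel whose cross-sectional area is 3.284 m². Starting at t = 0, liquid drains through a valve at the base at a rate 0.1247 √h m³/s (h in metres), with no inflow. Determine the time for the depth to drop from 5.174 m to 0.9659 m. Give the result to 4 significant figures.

A dh/dt = −Q_out = −0.1247 √h.
∫ h^(−1/2) dh = −(0.1247/A) ∫ dt, giving 2√h = 2√h₀ − (0.1247/A) t.
t = 2A(√h₀ − √h)/0.1247 = 2·3.284·(√5.174 − √0.9659)/0.1247
  = 6.56800 × (2.27464 − 0.982802) / 0.1247 = 68.0418 s.

68.04 s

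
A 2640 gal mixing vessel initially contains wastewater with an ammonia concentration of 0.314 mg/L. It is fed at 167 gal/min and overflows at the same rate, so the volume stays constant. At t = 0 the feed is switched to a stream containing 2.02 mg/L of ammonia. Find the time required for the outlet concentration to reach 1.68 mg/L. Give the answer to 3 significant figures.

Species balance: V dC/dt = Q(C_in − C) ⇒ τ = V/Q = 15.808 min.
C(t) = C_in + (C₀ − C_in) e^(−t/τ). Set C = 1.68 and solve for t:
e^(−t/τ) = (C − C_in)/(C₀ − C_in) = (1.68 − 2.02)/(0.314 − 2.02) = 0.19930
t = −τ ln(…) = 15.808 × 1.6130 = 25.498 min.

25.5 min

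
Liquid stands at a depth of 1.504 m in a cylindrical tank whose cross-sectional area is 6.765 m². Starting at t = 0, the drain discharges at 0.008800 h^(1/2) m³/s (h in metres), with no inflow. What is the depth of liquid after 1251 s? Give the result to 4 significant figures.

0.1703 m

Accumulation of liquid (constant cross-section A): A dh/dt = −0.008800 √h.
Separate and integrate: 2(√h − √h₀) = −(0.008800/A) t.
√h = √1.504 − 0.008800·1251/(2·6.765) = 1.22638 − 0.813659 = 0.412718.
h = 0.412718² = 0.170336 m.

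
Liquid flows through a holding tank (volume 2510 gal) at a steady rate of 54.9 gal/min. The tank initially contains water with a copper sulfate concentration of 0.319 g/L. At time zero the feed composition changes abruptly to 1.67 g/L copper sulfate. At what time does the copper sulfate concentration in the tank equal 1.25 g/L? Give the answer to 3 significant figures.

Transient balance on the dissolved component: V dC/dt = Q(C_in − C), so τ = V/Q = 45.719 min.
C(t) = C_in + (C₀ − C_in) e^(−t/τ). Set C = 1.25 and solve for t:
e^(−t/τ) = (C − C_in)/(C₀ − C_in) = (1.25 − 1.67)/(0.319 − 1.67) = 0.31088
t = −τ ln(…) = 45.719 × 1.1683 = 53.416 min.

53.4 min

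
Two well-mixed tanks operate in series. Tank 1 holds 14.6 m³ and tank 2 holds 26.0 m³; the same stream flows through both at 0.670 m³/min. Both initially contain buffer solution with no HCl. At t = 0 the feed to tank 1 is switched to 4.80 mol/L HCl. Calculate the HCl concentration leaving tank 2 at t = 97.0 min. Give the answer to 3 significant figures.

3.97 mol/L

Time constants: τᵢ = Vᵢ/Q for each well-mixed tank.
τ₁ = 14.6/0.670 = 21.791 min; τ₂ = 26.0/0.670 = 38.806 min.
Solving the cascade with C₁(0)=C₂(0)=0 gives C₂(t) = C_in[1 − (τ₁ e^(−t/τ₁) − τ₂ e^(−t/τ₂))/(τ₁ − τ₂)].
At t = 97.0: e^(−t/τ₁) = 0.011663, e^(−t/τ₂) = 0.082117.
C₂ = 4.80·[1 − (21.791·0.011663 − 38.806·0.082117)/(-17.015)] = 4.80·0.82765 = 3.9727 mol/L.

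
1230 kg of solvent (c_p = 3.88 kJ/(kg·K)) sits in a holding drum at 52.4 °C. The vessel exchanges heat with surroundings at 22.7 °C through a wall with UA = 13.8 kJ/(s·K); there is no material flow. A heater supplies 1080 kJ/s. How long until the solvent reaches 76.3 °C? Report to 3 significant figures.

234 s

M c_p dT/dt = −UA(T − T_amb) + Q̇.
τ = M c_p/UA = 345.83 s; T_ss = T_amb + Q̇/UA = 22.7 + 1080/13.8 = 100.96 °C.
T(t) = T_ss + (T₀ − T_ss)e^(−t/τ); set T = 76.3:
t = −τ ln[(T − T_ss)/(T₀ − T_ss)] = −345.83 · ln(0.50783) = 234.33 s.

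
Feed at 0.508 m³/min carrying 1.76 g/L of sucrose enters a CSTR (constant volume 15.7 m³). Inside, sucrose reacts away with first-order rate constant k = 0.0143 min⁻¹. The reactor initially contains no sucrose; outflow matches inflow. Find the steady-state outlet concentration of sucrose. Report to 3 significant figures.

Species balance: V dC/dt = Q C_in − Q C − k V C.
Steady state (dC/dt = 0): C_ss = Q C_in/(Q + kV) = C_in/(1 + kV/Q).
C_ss = 0.508·1.76/(0.508 + 0.0143·15.7) = 0.89408/0.73251 = 1.2206 g/L.

1.22 g/L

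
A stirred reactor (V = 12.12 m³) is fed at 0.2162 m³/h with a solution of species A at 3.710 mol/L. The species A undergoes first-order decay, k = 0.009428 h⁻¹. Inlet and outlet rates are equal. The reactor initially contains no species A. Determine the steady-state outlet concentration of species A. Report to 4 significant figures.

Species balance: V dC/dt = Q C_in − Q C − k V C.
At steady state: 0 = Q C_in − (Q + kV) C_ss, so C_ss = Q C_in/(Q + kV).
C_ss = 0.2162·3.710/(0.2162 + 0.009428·12.12) = 0.802102/0.330467 = 2.42717 mol/L.

2.427 mol/L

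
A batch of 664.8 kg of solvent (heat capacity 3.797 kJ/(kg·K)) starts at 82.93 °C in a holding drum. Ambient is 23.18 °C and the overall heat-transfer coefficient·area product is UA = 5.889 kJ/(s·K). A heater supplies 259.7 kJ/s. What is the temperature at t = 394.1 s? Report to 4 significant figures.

M c_p dT/dt = −UA(T − T_amb) + Q̇.
dT/dt = (T_ss − T)/τ with T_ss = T_amb + Q̇/UA = 23.18 + 259.7/5.889 = 67.2792 °C, τ = M c_p/UA = 664.8·3.797/5.889 = 428.637 s.
This is linear first-order; T(t) = T_ss + (T₀ − T_ss) e^(−t/τ).
T(394.1) = 67.2792 + (15.6508)·0.398748 = 73.5199 °C.

73.52 °C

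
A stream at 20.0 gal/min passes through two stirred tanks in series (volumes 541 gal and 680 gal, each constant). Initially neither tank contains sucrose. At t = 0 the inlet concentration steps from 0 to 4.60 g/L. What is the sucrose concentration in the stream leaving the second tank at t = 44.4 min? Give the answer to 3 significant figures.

1.97 g/L

Species balance on tank i: dCᵢ/dt = (Cᵢ₋₁ − Cᵢ)/τᵢ with τᵢ = Vᵢ/Q.
τ₁ = 541/20.0 = 27.050 min; τ₂ = 680/20.0 = 34.000 min.
Tank 1: C₁ = C_in(1 − e^(−t/τ₁)). Tank 2 (τ₁ ≠ τ₂): C₂ = C_in[1 − (τ₁ e^(−t/τ₁) − τ₂ e^(−t/τ₂))/(τ₁ − τ₂)].
At t = 44.4: e^(−t/τ₁) = 0.19371, e^(−t/τ₂) = 0.27093.
C₂ = 4.60·[1 − (27.050·0.19371 − 34.000·0.27093)/(-6.9500)] = 4.60·0.42850 = 1.9711 g/L.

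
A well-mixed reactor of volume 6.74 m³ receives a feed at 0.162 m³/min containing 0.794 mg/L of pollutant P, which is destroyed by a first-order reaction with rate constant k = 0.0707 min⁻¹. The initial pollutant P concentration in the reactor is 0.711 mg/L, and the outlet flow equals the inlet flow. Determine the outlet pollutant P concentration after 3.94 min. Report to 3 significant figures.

Accumulation = in − out − consumed: V dC/dt = Q C_in − Q C − k V C.
This is linear with rate a = Q/V + k = 0.094736 min⁻¹.
C_ss = Q C_in/(Q + kV) = 0.20145 mg/L; C(t) = C_ss + (C₀ − C_ss) e^(−a t).
C(3.94) = 0.20145 + (0.50955)·e^(−0.094736·3.94) = 0.20145 + (0.50955)·0.68849 = 0.55227 mg/L.

0.552 mg/L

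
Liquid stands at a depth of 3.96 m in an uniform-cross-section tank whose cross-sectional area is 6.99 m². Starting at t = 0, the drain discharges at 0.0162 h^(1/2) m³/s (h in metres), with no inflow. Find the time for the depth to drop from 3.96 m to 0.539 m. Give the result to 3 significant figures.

Mass balance (ρ constant): A dh/dt = −0.0162 √h.
∫ h^(−1/2) dh = −(0.0162/A) ∫ dt, giving 2√h = 2√h₀ − (0.0162/A) t.
t = 2A(√h₀ − √h)/0.0162 = 2·6.99·(√3.96 − √0.539)/0.0162
  = 13.980 × (1.9900 − 0.73417) / 0.0162 = 1083.7 s.

1080 s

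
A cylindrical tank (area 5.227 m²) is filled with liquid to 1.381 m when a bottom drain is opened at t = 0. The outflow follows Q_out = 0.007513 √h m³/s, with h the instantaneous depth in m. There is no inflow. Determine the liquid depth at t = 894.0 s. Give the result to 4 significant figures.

A dh/dt = −Q_out = −0.007513 √h.
∫ h^(−1/2) dh = −(0.007513/A) ∫ dt, giving 2√h = 2√h₀ − (0.007513/A) t.
√h = √1.381 − 0.007513·894.0/(2·5.227) = 1.17516 − 0.642493 = 0.532667.
h = 0.532667² = 0.283734 m.

0.2837 m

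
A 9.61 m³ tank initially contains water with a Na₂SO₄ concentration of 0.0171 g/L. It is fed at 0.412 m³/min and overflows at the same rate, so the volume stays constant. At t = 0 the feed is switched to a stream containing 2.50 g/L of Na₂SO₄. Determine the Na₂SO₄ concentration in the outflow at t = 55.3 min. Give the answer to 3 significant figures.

Accumulation = in − out for the solute gives V dC/dt = Q(C_in − C).
So dC/dt = (C_in − C)/τ with τ = V/Q = 9.61/0.412 = 23.325 min.
This is linear first-order; C(t) = C_in + (C₀ − C_in) e^(−t/τ).
C(55.3) = 2.50 + (0.0171 − 2.50)·e^(−55.3/23.325) = 2.50 + (-2.4829)·0.093404 = 2.2681 g/L.

2.27 g/L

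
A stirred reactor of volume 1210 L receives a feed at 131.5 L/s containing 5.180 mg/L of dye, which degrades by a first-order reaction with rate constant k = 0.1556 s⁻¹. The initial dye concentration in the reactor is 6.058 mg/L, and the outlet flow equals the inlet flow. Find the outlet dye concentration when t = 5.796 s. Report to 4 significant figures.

Species balance: V dC/dt = Q C_in − Q C − k V C.
This is linear with rate a = Q/V + k = 0.264278 s⁻¹.
C_ss = Q C_in/(Q + kV) = 2.13015 mg/L; C(t) = C_ss + (C₀ − C_ss) e^(−a t).
C(5.796) = 2.13015 + (3.92785)·e^(−0.264278·5.796) = 2.13015 + (3.92785)·0.216156 = 2.97918 mg/L.

2.979 mg/L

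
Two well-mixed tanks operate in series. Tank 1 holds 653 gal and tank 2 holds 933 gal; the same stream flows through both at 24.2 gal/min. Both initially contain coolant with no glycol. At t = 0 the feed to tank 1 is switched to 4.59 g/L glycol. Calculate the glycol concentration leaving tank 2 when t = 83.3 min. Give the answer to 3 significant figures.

3.32 g/L

Species balance on tank i: dCᵢ/dt = (Cᵢ₋₁ − Cᵢ)/τᵢ with τᵢ = Vᵢ/Q.
τ₁ = 653/24.2 = 26.983 min; τ₂ = 933/24.2 = 38.554 min.
Tank 1: C₁ = C_in(1 − e^(−t/τ₁)). Tank 2 (τ₁ ≠ τ₂): C₂ = C_in[1 − (τ₁ e^(−t/τ₁) − τ₂ e^(−t/τ₂))/(τ₁ − τ₂)].
At t = 83.3: e^(−t/τ₁) = 0.045635, e^(−t/τ₂) = 0.11525.
C₂ = 4.59·[1 − (26.983·0.045635 − 38.554·0.11525)/(-11.570)] = 4.59·0.72239 = 3.3158 g/L.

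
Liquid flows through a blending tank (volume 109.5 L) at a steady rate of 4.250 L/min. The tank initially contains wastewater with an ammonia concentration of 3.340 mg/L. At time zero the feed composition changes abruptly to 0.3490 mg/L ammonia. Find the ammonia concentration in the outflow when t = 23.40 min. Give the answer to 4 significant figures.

Unsteady species balance (constant V, well mixed): V dC/dt = Q(C_in − C).
Time constant τ = V/Q = 109.5/4.250 = 25.7647 min.
Integrating: C(t) = C_in + (C₀ − C_in) e^(−t/τ).
C(23.40) = 0.3490 + (3.340 − 0.3490)·e^(−23.40/25.7647) = 0.3490 + (2.99100)·0.403242 = 1.55510 mg/L.

1.555 mg/L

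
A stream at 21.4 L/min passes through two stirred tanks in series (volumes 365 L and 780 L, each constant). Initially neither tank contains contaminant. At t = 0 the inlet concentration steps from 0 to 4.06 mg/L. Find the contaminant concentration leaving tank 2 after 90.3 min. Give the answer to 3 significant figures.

3.44 mg/L

Time constants: τᵢ = Vᵢ/Q for each well-mixed tank.
τ₁ = 365/21.4 = 17.056 min; τ₂ = 780/21.4 = 36.449 min.
Solving the cascade with C₁(0)=C₂(0)=0 gives C₂(t) = C_in[1 − (τ₁ e^(−t/τ₁) − τ₂ e^(−t/τ₂))/(τ₁ − τ₂)].
At t = 90.3: e^(−t/τ₁) = 0.0050201, e^(−t/τ₂) = 0.083956.
C₂ = 4.06·[1 − (17.056·0.0050201 − 36.449·0.083956)/(-19.393)] = 4.06·0.84662 = 3.4373 mg/L.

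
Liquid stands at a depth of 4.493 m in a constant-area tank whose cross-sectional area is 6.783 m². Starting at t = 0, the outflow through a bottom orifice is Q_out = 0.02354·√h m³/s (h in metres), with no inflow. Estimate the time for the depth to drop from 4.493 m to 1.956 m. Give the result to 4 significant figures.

415.6 s

With no inflow, A dh/dt = −0.02354 √h.
Separate and integrate: 2(√h − √h₀) = −(0.02354/A) t.
t = 2A(√h₀ − √h)/0.02354 = 2·6.783·(√4.493 − √1.956)/0.02354
  = 13.5660 × (2.11967 − 1.39857) / 0.02354 = 415.566 s.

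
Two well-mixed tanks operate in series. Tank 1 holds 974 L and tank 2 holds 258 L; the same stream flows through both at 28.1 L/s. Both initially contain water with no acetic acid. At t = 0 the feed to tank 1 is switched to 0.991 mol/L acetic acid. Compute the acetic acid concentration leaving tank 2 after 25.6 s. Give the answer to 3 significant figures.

Each tank obeys Vᵢ dCᵢ/dt = Q(Cᵢ₋₁ − Cᵢ), so τᵢ = Vᵢ/Q.
τ₁ = 974/28.1 = 34.662 s; τ₂ = 258/28.1 = 9.1815 s.
Solving the cascade with C₁(0)=C₂(0)=0 gives C₂(t) = C_in[1 − (τ₁ e^(−t/τ₁) − τ₂ e^(−t/τ₂))/(τ₁ − τ₂)].
At t = 25.6: e^(−t/τ₁) = 0.47780, e^(−t/τ₂) = 0.061531.
C₂ = 0.991·[1 − (34.662·0.47780 − 9.1815·0.061531)/(25.480)] = 0.991·0.37220 = 0.36885 mol/L.

0.369 mol/L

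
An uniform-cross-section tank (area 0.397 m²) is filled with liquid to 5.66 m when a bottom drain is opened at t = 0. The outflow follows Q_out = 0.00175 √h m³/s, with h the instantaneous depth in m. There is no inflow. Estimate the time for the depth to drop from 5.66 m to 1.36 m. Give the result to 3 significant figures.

550 s

A dh/dt = −Q_out = −0.00175 √h.
This is separable: 2 d(√h)/dt = −0.00175/A, so √h = √h₀ − (0.00175/(2A)) t.
t = 2A(√h₀ − √h)/0.00175 = 2·0.397·(√5.66 − √1.36)/0.00175
  = 0.79400 × (2.3791 − 1.1662) / 0.00175 = 550.30 s.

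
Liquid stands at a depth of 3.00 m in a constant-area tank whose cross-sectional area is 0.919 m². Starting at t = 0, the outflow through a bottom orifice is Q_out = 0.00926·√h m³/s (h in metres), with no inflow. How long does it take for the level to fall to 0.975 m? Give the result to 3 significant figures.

148 s

A dh/dt = −Q_out = −0.00926 √h.
This is separable: 2 d(√h)/dt = −0.00926/A, so √h = √h₀ − (0.00926/(2A)) t.
t = 2A(√h₀ − √h)/0.00926 = 2·0.919·(√3.00 − √0.975)/0.00926
  = 1.8380 × (1.7321 − 0.98742) / 0.00926 = 147.80 s.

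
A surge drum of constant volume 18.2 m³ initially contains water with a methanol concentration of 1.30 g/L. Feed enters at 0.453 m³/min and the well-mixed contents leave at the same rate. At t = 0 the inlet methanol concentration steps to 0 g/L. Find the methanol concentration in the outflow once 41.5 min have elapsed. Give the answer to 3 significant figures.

0.463 g/L

Unsteady species balance (constant V, well mixed): V dC/dt = Q(C_in − C).
Time constant τ = V/Q = 18.2/0.453 = 40.177 min.
Integrating: C(t) = C_in + (C₀ − C_in) e^(−t/τ).
C(41.5) = 0 + (1.30 − 0)·e^(−41.5/40.177) = 0 + (1.3000)·0.35596 = 0.46275 g/L.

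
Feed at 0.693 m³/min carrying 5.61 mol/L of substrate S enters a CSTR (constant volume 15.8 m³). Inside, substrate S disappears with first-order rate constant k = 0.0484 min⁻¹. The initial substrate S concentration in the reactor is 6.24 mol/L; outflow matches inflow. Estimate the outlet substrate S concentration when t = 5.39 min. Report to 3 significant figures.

V dC/dt = Q(C_in − C) − k V C.
dC/dt = (Q/V) C_in − (Q/V + k) C; effective rate a = Q/V + k = 0.043861 + 0.0484 = 0.092261 min⁻¹.
C_ss = Q C_in/(Q + kV) = 2.6670 mol/L; C(t) = C_ss + (C₀ − C_ss) e^(−a t).
C(5.39) = 2.6670 + (3.5730)·e^(−0.092261·5.39) = 2.6670 + (3.5730)·0.60818 = 4.8400 mol/L.

4.84 mol/L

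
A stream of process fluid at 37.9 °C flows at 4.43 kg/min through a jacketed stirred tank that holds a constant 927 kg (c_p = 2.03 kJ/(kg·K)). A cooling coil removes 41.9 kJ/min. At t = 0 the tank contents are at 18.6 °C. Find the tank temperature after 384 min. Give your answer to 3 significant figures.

30.9 °C

Heat balance on the well-mixed liquid: M c_p dT/dt = ṁ c_p (T_in − T) − 41.9.
Rearrange: dT/dt = (T_ss − T)/τ with τ = M/ṁ = 209.26 min and T_ss = T_in − Q̇/(ṁ c_p) = 33.241 °C.
Integrating: T(t) = T_ss + (T₀ − T_ss) e^(−t/τ).
T(384) = 33.241 + (-14.641)·e^(−384/209.26) = 33.241 + (-14.641)·0.15960 = 30.904 °C.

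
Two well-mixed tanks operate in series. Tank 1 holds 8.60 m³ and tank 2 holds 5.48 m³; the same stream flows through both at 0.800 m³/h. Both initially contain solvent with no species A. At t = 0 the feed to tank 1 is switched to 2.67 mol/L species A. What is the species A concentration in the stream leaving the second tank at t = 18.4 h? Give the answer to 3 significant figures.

1.66 mol/L

Each tank obeys Vᵢ dCᵢ/dt = Q(Cᵢ₋₁ − Cᵢ), so τᵢ = Vᵢ/Q.
τ₁ = 8.60/0.800 = 10.750 h; τ₂ = 5.48/0.800 = 6.8500 h.
Solving the cascade with C₁(0)=C₂(0)=0 gives C₂(t) = C_in[1 − (τ₁ e^(−t/τ₁) − τ₂ e^(−t/τ₂))/(τ₁ − τ₂)].
At t = 18.4: e^(−t/τ₁) = 0.18057, e^(−t/τ₂) = 0.068144.
C₂ = 2.67·[1 − (10.750·0.18057 − 6.8500·0.068144)/(3.9000)] = 2.67·0.62196 = 1.6606 mol/L.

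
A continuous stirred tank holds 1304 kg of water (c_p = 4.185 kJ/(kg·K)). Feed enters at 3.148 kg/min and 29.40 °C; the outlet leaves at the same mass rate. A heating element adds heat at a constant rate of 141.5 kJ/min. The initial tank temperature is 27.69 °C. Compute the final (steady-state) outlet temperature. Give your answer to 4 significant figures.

M c_p dT/dt = ṁ c_p (T_in − T) + Q̇.
At steady state dT/dt = 0 ⇒ T_ss = T_in + Q̇/(ṁ c_p) = 29.40 + 141.5/(3.148·4.185) = 40.1405 °C.

40.14 °C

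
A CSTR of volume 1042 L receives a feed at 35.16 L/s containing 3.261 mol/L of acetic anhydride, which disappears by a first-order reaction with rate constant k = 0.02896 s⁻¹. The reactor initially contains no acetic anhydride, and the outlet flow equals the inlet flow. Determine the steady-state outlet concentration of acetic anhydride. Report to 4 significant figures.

1.755 mol/L

V dC/dt = Q(C_in − C) − k V C.
At steady state: 0 = Q C_in − (Q + kV) C_ss, so C_ss = Q C_in/(Q + kV).
C_ss = 35.16·3.261/(35.16 + 0.02896·1042) = 114.657/65.3363 = 1.75487 mol/L.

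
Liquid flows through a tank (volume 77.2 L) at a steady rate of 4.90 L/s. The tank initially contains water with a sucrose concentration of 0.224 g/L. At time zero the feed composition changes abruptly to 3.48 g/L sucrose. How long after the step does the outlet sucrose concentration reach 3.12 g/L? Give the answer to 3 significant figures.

Transient balance on the dissolved component: V dC/dt = Q(C_in − C), so τ = V/Q = 15.755 s.
C(t) = C_in + (C₀ − C_in) e^(−t/τ). Set C = 3.12 and solve for t:
e^(−t/τ) = (C − C_in)/(C₀ − C_in) = (3.12 − 3.48)/(0.224 − 3.48) = 0.11057
t = −τ ln(…) = 15.755 × 2.2022 = 34.695 s.

34.7 s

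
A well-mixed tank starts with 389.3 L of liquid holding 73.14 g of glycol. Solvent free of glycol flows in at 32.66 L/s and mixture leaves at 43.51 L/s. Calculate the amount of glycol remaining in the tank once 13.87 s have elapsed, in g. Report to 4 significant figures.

Total volume: dV/dt = Q_in − Q_out = -10.8500 L/s, so V(t) = 389.3 − 10.8500 t and V(13.87) = 238.810 L.
Species balance (pure solvent in): dm/dt = −Q_out · m/V(t).
Separate: dm/m = −Q_out dt/V(t) ⇒ ln(m/m₀) = −(Q_out/(Q_in−Q_out)) ln(V/V₀).
m = m₀ (V₀/V)^(Q_out/(Q_in−Q_out)) = 73.14 × (389.3/238.810)^(-4.01014) = 10.3057 g.

10.31 g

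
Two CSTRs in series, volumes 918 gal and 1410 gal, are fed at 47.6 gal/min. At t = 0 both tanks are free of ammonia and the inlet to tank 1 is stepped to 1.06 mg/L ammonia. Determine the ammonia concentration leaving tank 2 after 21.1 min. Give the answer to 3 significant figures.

0.232 mg/L

Time constants: τᵢ = Vᵢ/Q for each well-mixed tank.
τ₁ = 918/47.6 = 19.286 min; τ₂ = 1410/47.6 = 29.622 min.
Tank 1: C₁ = C_in(1 − e^(−t/τ₁)). Tank 2 (τ₁ ≠ τ₂): C₂ = C_in[1 − (τ₁ e^(−t/τ₁) − τ₂ e^(−t/τ₂))/(τ₁ − τ₂)].
At t = 21.1: e^(−t/τ₁) = 0.33485, e^(−t/τ₂) = 0.49051.
C₂ = 1.06·[1 − (19.286·0.33485 − 29.622·0.49051)/(-10.336)] = 1.06·0.21905 = 0.23220 mg/L.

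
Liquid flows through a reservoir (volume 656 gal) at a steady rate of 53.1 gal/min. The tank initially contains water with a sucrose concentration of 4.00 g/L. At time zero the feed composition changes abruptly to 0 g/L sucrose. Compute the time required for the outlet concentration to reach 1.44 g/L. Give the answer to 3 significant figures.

12.6 min

Species balance: V dC/dt = Q(C_in − C) ⇒ τ = V/Q = 12.354 min.
C(t) = C_in + (C₀ − C_in) e^(−t/τ). Set C = 1.44 and solve for t:
e^(−t/τ) = (C − C_in)/(C₀ − C_in) = (1.44 − 0)/(4.00 − 0) = 0.36000
t = −τ ln(…) = 12.354 × 1.0217 = 12.622 min.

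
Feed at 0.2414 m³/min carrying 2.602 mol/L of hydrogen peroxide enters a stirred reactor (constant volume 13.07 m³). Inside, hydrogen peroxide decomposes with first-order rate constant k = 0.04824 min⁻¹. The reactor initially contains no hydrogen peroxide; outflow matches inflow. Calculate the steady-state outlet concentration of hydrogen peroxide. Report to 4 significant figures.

0.7204 mol/L

Accumulation = in − out − consumed: V dC/dt = Q C_in − Q C − k V C.
Steady state (dC/dt = 0): C_ss = Q C_in/(Q + kV) = C_in/(1 + kV/Q).
C_ss = 0.2414·2.602/(0.2414 + 0.04824·13.07) = 0.628123/0.871897 = 0.720410 mol/L.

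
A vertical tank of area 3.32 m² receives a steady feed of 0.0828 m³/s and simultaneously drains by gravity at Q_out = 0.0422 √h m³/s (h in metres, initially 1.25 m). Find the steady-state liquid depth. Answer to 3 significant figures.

3.85 m

A dh/dt = Q_in − 0.0422 √h. Steady state requires inflow = outflow:
Q_in = 0.0422 √h_ss ⇒ √h_ss = 0.0828/0.0422 = 1.9621.
h_ss = 1.9621² = 3.8498 m. (Since h₀ = 1.25 m < h_ss, the level will rise toward this value.)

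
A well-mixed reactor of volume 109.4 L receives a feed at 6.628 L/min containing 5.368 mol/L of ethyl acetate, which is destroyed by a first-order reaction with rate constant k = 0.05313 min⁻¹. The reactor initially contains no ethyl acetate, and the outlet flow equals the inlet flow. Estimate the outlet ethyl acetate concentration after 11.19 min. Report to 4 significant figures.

Accumulation = in − out − consumed: V dC/dt = Q C_in − Q C − k V C.
This is linear with rate a = Q/V + k = 0.113715 min⁻¹.
C_ss = Q C_in/(Q + kV) = 2.85996 mol/L; C(t) = C_ss + (C₀ − C_ss) e^(−a t).
C(11.19) = 2.85996 + (-2.85996)·e^(−0.113715·11.19) = 2.85996 + (-2.85996)·0.280139 = 2.05877 mol/L.

2.059 mol/L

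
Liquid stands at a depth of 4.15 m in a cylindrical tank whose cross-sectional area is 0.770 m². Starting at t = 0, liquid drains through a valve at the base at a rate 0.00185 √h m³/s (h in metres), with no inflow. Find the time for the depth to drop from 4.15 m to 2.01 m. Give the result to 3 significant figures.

A dh/dt = −Q_out = −0.00185 √h.
Separate and integrate: 2(√h − √h₀) = −(0.00185/A) t.
t = 2A(√h₀ − √h)/0.00185 = 2·0.770·(√4.15 − √2.01)/0.00185
  = 1.5400 × (2.0372 − 1.4177) / 0.00185 = 515.62 s.

516 s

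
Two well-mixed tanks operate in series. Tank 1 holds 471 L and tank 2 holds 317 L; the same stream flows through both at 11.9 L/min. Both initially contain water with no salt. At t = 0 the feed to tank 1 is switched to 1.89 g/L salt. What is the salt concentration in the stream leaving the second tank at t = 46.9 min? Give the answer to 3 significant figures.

Species balance on tank i: dCᵢ/dt = (Cᵢ₋₁ − Cᵢ)/τᵢ with τᵢ = Vᵢ/Q.
τ₁ = 471/11.9 = 39.580 min; τ₂ = 317/11.9 = 26.639 min.
Tank 1: C₁ = C_in(1 − e^(−t/τ₁)). Tank 2 (τ₁ ≠ τ₂): C₂ = C_in[1 − (τ₁ e^(−t/τ₁) − τ₂ e^(−t/τ₂))/(τ₁ − τ₂)].
At t = 46.9: e^(−t/τ₁) = 0.30576, e^(−t/τ₂) = 0.17194.
C₂ = 1.89·[1 − (39.580·0.30576 − 26.639·0.17194)/(12.941)] = 1.89·0.41878 = 0.79149 g/L.

0.791 g/L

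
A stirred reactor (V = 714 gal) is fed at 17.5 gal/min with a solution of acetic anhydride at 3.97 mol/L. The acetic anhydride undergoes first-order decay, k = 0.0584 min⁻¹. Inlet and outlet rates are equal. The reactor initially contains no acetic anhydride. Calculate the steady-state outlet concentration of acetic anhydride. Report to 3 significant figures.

Species balance: V dC/dt = Q C_in − Q C − k V C.
Steady state (dC/dt = 0): C_ss = Q C_in/(Q + kV) = C_in/(1 + kV/Q).
C_ss = 17.5·3.97/(17.5 + 0.0584·714) = 69.475/59.198 = 1.1736 mol/L.

1.17 mol/L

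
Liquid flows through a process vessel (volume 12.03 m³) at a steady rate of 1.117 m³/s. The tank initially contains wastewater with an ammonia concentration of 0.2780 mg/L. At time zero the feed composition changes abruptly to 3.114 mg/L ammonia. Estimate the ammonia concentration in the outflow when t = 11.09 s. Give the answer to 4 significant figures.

2.101 mg/L

Unsteady species balance (constant V, well mixed): V dC/dt = Q(C_in − C).
So dC/dt = (C_in − C)/τ with τ = V/Q = 12.03/1.117 = 10.7699 s.
C approaches C_in exponentially: C(t) = C_in + (C₀ − C_in) e^(−t/τ).
C(11.09) = 3.114 + (0.2780 − 3.114)·e^(−11.09/10.7699) = 3.114 + (-2.83600)·0.357107 = 2.10124 mg/L.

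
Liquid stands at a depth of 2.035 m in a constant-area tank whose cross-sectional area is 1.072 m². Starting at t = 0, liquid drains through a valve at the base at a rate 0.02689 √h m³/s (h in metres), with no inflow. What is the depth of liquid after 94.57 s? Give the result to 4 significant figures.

0.05781 m

Accumulation of liquid (constant cross-section A): A dh/dt = −0.02689 √h.
∫ h^(−1/2) dh = −(0.02689/A) ∫ dt, giving 2√h = 2√h₀ − (0.02689/A) t.
√h = √2.035 − 0.02689·94.57/(2·1.072) = 1.42653 − 1.18609 = 0.240439.
h = 0.240439² = 0.0578111 m.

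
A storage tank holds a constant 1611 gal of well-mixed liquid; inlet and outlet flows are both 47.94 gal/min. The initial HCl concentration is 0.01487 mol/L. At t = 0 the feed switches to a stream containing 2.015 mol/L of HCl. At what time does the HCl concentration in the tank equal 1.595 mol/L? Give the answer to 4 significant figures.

52.45 min

Species balance: V dC/dt = Q(C_in − C) ⇒ τ = V/Q = 33.6045 min.
C(t) = C_in + (C₀ − C_in) e^(−t/τ). Set C = 1.595 and solve for t:
e^(−t/τ) = (C − C_in)/(C₀ − C_in) = (1.595 − 2.015)/(0.01487 − 2.015) = 0.209986
t = −τ ln(…) = 33.6045 × 1.56071 = 52.4470 min.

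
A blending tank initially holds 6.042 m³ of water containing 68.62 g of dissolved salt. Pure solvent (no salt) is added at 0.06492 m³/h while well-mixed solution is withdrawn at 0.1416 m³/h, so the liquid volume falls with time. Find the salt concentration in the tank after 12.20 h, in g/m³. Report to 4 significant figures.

9.850 g/m³

Total volume: dV/dt = Q_in − Q_out = -0.0766800 m³/h, so V(t) = 6.042 − 0.0766800 t and V(12.20) = 5.10650 m³.
Species balance (pure solvent in): dm/dt = −Q_out · m/V(t).
Separate: dm/m = −Q_out dt/V(t) ⇒ ln(m/m₀) = −(Q_out/(Q_in−Q_out)) ln(V/V₀).
m = m₀ (V₀/V)^(Q_out/(Q_in−Q_out)) = 68.62 × (6.042/5.10650)^(-1.84664) = 50.2969 g.
C = m/V = 50.2969/5.10650 = 9.84957 g/m³.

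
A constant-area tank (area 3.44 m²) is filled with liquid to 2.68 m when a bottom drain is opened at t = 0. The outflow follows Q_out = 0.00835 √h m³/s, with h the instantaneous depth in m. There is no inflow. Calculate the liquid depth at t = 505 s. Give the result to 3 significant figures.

A dh/dt = −Q_out = −0.00835 √h.
∫ h^(−1/2) dh = −(0.00835/A) ∫ dt, giving 2√h = 2√h₀ − (0.00835/A) t.
√h = √2.68 − 0.00835·505/(2·3.44) = 1.6371 − 0.61290 = 1.0242.
h = 1.0242² = 1.0489 m.

1.05 m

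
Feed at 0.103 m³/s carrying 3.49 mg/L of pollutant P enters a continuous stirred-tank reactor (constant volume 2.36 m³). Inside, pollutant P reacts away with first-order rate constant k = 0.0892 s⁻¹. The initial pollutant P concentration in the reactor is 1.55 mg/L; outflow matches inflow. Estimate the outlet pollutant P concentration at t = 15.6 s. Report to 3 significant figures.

Species balance: V dC/dt = Q C_in − Q C − k V C.
This is linear with rate a = Q/V + k = 0.13284 s⁻¹.
C_ss = Q C_in/(Q + kV) = 1.1466 mg/L; C(t) = C_ss + (C₀ − C_ss) e^(−a t).
C(15.6) = 1.1466 + (0.40341)·e^(−0.13284·15.6) = 1.1466 + (0.40341)·0.12589 = 1.1974 mg/L.

1.20 mg/L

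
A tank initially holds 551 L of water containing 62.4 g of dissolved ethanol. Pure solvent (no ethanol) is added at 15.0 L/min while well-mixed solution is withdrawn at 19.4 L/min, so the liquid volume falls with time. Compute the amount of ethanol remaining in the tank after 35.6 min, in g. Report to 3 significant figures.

14.3 g

Total volume: dV/dt = Q_in − Q_out = -4.4000 L/min, so V(t) = 551 − 4.4000 t and V(35.6) = 394.36 L.
No ethanol enters, so dm/dt = −Q_out · (m/V).
dm/m = −Q_out dt/(V₀ − 4.4000 t); integrating gives ln(m/m₀) = −(Q_out/(Q_in−Q_out)) ln(V/V₀).
m = m₀ (V₀/V)^(Q_out/(Q_in−Q_out)) = 62.4 × (551/394.36)^(-4.4091) = 14.280 g.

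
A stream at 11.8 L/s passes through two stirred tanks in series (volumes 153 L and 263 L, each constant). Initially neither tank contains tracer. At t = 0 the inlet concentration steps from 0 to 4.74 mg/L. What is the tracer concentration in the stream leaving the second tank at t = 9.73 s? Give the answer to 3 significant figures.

Each tank obeys Vᵢ dCᵢ/dt = Q(Cᵢ₋₁ − Cᵢ), so τᵢ = Vᵢ/Q.
τ₁ = 153/11.8 = 12.966 s; τ₂ = 263/11.8 = 22.288 s.
Tank 1: C₁ = C_in(1 − e^(−t/τ₁)). Tank 2 (τ₁ ≠ τ₂): C₂ = C_in[1 − (τ₁ e^(−t/τ₁) − τ₂ e^(−t/τ₂))/(τ₁ − τ₂)].
At t = 9.73: e^(−t/τ₁) = 0.47217, e^(−t/τ₂) = 0.64626.
C₂ = 4.74·[1 − (12.966·0.47217 − 22.288·0.64626)/(-9.3220)] = 4.74·0.11160 = 0.52897 mg/L.

0.529 mg/L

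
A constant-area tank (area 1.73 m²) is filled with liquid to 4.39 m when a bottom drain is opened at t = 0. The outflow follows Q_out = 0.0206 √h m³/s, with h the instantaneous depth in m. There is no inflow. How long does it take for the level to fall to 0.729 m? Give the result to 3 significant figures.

A dh/dt = −Q_out = −0.0206 √h.
∫ h^(−1/2) dh = −(0.0206/A) ∫ dt, giving 2√h = 2√h₀ − (0.0206/A) t.
t = 2A(√h₀ − √h)/0.0206 = 2·1.73·(√4.39 − √0.729)/0.0206
  = 3.4600 × (2.0952 − 0.85381) / 0.0206 = 208.51 s.

209 s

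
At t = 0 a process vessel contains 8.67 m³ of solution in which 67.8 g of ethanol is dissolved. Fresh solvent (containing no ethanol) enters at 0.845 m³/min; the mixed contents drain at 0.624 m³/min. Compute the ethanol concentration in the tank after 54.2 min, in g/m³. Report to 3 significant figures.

Total volume: dV/dt = Q_in − Q_out = 0.22100 m³/min, so V(t) = 8.67 + 0.22100 t and V(54.2) = 20.648 m³.
Species balance (pure solvent in): dm/dt = −Q_out · m/V(t).
dm/m = −Q_out dt/(V₀ + 0.22100 t); integrating gives ln(m/m₀) = −(Q_out/(Q_in−Q_out)) ln(V/V₀).
m = m₀ (V₀/V)^(Q_out/(Q_in−Q_out)) = 67.8 × (8.67/20.648)^(2.8235) = 5.8499 g.
C = m/V = 5.8499/20.648 = 0.28331 g/m³.

0.283 g/m³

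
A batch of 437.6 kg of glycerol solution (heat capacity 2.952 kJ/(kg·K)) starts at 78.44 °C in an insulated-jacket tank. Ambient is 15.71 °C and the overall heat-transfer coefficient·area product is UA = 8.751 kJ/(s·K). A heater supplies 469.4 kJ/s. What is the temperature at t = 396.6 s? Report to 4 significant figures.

69.97 °C

M c_p dT/dt = −UA(T − T_amb) + Q̇.
dT/dt = (T_ss − T)/τ with T_ss = T_amb + Q̇/UA = 15.71 + 469.4/8.751 = 69.3496 °C, τ = M c_p/UA = 437.6·2.952/8.751 = 147.617 s.
Integrating: T(t) = T_ss + (T₀ − T_ss) e^(−t/τ).
T(396.6) = 69.3496 + (9.09042)·0.0681063 = 69.9687 °C.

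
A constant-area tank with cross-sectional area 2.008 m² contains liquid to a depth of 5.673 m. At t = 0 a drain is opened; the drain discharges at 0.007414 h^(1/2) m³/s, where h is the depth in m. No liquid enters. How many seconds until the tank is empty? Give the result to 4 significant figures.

Volume balance on the tank: A dh/dt = −0.007414 √h.
Separate and integrate: 2(√h − √h₀) = −(0.007414/A) t.
Tank is empty when √h = 0: t_empty = 2A√h₀/0.007414.
t_empty = 2·2.008·√5.673/0.007414 = 4.01600·2.38181/0.007414 = 1290.17 s.

1290 s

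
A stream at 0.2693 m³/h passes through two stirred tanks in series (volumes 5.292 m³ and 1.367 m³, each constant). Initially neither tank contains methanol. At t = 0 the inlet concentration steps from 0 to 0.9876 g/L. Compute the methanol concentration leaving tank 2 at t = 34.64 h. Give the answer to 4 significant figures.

Species balance on tank i: dCᵢ/dt = (Cᵢ₋₁ − Cᵢ)/τᵢ with τᵢ = Vᵢ/Q.
τ₁ = 5.292/0.2693 = 19.6509 h; τ₂ = 1.367/0.2693 = 5.07612 h.
Solving the cascade with C₁(0)=C₂(0)=0 gives C₂(t) = C_in[1 − (τ₁ e^(−t/τ₁) − τ₂ e^(−t/τ₂))/(τ₁ − τ₂)].
At t = 34.64: e^(−t/τ₁) = 0.171570, e^(−t/τ₂) = 0.00108725.
C₂ = 0.9876·[1 − (19.6509·0.171570 − 5.07612·0.00108725)/(14.5748)] = 0.9876·0.769054 = 0.759518 g/L.

0.7595 g/L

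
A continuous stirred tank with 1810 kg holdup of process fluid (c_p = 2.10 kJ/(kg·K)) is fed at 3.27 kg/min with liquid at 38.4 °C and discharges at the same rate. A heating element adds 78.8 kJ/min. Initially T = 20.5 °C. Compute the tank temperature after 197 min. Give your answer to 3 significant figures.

29.3 °C

M c_p dT/dt = ṁ c_p (T_in − T) + Q̇.
τ = M/ṁ = 553.52 min; T_ss = T_in + Q̇/(ṁ c_p) = 38.4 + 78.8/(3.27·2.10) = 49.875 °C.
Integrating: T(t) = T_ss + (T₀ − T_ss) e^(−t/τ).
T(197) = 49.875 + (-29.375)·e^(−197/553.52) = 49.875 + (-29.375)·0.70054 = 29.297 °C.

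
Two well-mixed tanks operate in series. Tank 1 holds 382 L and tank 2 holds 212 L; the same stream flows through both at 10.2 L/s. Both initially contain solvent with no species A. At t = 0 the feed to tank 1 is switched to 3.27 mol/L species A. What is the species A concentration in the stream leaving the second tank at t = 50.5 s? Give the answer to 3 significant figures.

1.72 mol/L

Each tank obeys Vᵢ dCᵢ/dt = Q(Cᵢ₋₁ − Cᵢ), so τᵢ = Vᵢ/Q.
τ₁ = 382/10.2 = 37.451 s; τ₂ = 212/10.2 = 20.784 s.
Tank 1: C₁ = C_in(1 − e^(−t/τ₁)). Tank 2 (τ₁ ≠ τ₂): C₂ = C_in[1 − (τ₁ e^(−t/τ₁) − τ₂ e^(−t/τ₂))/(τ₁ − τ₂)].
At t = 50.5: e^(−t/τ₁) = 0.25965, e^(−t/τ₂) = 0.088062.
C₂ = 3.27·[1 − (37.451·0.25965 − 20.784·0.088062)/(16.667)] = 3.27·0.52637 = 1.7212 mol/L.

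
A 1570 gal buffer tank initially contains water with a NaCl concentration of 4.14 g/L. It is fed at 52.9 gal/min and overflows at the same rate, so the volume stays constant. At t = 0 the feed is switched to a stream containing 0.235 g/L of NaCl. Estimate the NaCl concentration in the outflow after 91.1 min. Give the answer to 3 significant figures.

0.416 g/L

Mass balance on the solute (V constant): V dC/dt = Q(C_in − C).
Time constant τ = V/Q = 1570/52.9 = 29.679 min.
Integrating: C(t) = C_in + (C₀ − C_in) e^(−t/τ).
C(91.1) = 0.235 + (4.14 − 0.235)·e^(−91.1/29.679) = 0.235 + (3.9050)·0.046442 = 0.41636 g/L.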